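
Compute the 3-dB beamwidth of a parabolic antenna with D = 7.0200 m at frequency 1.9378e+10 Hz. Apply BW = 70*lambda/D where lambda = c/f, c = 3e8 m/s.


lambda = c / f = 3.0000e+08 / 1.9378e+10 = 0.01548147 m
BW = 70 * 0.01548147 / 7.0200 = 0.1544 deg

0.1544 deg


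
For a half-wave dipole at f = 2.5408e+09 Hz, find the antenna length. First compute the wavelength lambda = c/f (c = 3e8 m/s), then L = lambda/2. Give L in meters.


lambda = c / f = 3.0000e+08 / 2.5408e+09 = 0.1180730 m
L = lambda / 2 = 0.1180730 / 2 = 0.05904 m

0.05904 m


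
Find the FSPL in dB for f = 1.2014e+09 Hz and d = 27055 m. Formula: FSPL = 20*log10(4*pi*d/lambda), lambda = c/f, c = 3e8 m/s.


lambda = c / f = 3.0000e+08 / 1.2014e+09 = 0.2497087 m
FSPL = 20 * log10(4*pi*27055/0.2497087) = 122.7 dB

122.7 dB


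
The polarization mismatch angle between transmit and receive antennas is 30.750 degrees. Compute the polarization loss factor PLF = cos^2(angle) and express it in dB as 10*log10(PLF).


PLF_linear = cos^2(30.750 deg) = 0.7385794
PLF_dB = 10 * log10(0.7385794) = -1.316 dB

-1.316 dB


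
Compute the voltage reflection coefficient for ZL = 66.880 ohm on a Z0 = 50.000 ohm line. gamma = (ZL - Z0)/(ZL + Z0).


gamma = (66.880 - 50.000) / (66.880 + 50.000) = 0.1444

0.1444


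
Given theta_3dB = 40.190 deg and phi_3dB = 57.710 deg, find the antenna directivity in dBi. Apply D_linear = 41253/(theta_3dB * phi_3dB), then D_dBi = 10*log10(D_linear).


D_linear = 41253 / (40.190 * 57.710) = 17.78633
D_dBi = 10 * log10(17.78633) = 12.50 dBi

12.50 dBi


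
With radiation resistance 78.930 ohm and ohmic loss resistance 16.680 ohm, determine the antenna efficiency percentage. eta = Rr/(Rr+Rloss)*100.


eta = 78.930 / (78.930 + 16.680) * 100 = 82.55%

82.55%


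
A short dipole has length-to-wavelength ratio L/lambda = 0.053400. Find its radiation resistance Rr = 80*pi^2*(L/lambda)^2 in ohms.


Rr = 80 * pi^2 * (0.053400)^2 = 80 * 9.869604 * 2.851560e-03 = 2.252 ohm

2.252 ohm


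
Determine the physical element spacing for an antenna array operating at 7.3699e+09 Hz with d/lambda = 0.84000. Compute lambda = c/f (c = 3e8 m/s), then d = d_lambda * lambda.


lambda = c / f = 3.0000e+08 / 7.3699e+09 = 0.04070612 m
d = 0.84000 * 0.04070612 = 0.03419 m

0.03419 m


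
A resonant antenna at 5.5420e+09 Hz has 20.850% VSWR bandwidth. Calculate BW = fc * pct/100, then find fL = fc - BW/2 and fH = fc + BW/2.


BW = 5.5420e+09 * 20.850/100 = 1.155507e+09 Hz
fL = 5.5420e+09 - 1.155507e+09/2 = 4.964e+09 Hz
fH = 5.5420e+09 + 1.155507e+09/2 = 6.120e+09 Hz

BW=1.156e+09 Hz, fL=4.964e+09 Hz, fH=6.120e+09 Hz


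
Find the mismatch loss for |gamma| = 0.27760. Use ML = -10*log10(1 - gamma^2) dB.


ML = -10 * log10(1 - 0.27760^2) = -10 * log10(0.92293824) = 0.3483 dB

0.3483 dB


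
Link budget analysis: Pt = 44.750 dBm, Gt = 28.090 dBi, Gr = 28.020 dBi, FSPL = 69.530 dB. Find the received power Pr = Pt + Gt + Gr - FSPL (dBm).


Pr = 44.750 + 28.090 + 28.020 - 69.530 = 31.33 dBm

31.33 dBm


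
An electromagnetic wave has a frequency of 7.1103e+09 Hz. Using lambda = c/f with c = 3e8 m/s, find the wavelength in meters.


lambda = c / f = 3.0000e+08 / 7.1103e+09 = 0.04219 m

0.04219 m


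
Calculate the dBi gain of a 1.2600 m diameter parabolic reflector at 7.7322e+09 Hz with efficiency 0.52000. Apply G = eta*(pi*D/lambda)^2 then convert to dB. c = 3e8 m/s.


lambda = c / f = 3.0000e+08 / 7.7322e+09 = 0.03879879 m
G_linear = 0.52000 * (pi * 1.2600 / 0.03879879)^2 = 5412.623
G_dBi = 10 * log10(5412.623) = 37.33 dBi

37.33 dBi


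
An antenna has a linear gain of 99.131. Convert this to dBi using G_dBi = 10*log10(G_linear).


G_dBi = 10 * log10(99.131) = 19.96 dBi

19.96 dBi


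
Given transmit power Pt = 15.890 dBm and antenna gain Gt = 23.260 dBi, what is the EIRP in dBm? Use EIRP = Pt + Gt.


EIRP = Pt + Gt = 15.890 + 23.260 = 39.15 dBm

39.15 dBm


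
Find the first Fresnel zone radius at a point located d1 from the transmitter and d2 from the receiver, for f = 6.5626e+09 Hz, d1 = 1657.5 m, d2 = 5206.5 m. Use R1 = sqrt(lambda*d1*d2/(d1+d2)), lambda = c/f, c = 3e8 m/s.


lambda = c / f = 3.0000e+08 / 6.5626e+09 = 0.04571359 m
R1 = sqrt(0.04571359 * 1657.5 * 5206.5 / (1657.5 + 5206.5)) = 7.581 m

7.581 m


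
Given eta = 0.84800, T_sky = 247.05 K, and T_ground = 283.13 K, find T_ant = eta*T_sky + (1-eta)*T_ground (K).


T_ant = 0.84800 * 247.05 + (1 - 0.84800) * 283.13 = 252.5 K

252.5 K


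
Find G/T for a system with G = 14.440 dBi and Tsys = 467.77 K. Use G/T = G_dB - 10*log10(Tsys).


G/T = 14.440 - 10*log10(467.77) = 14.440 - 26.70032 = -12.26 dB/K

-12.26 dB/K


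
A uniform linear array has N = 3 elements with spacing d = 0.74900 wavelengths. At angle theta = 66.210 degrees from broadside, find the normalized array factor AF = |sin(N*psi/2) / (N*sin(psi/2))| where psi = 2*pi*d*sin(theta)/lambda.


psi = 2*pi*0.74900*sin(66.210 deg) = 4.306228 rad
AF = |sin(3*4.306228/2) / (3*sin(4.306228/2))| = 0.06994

0.06994


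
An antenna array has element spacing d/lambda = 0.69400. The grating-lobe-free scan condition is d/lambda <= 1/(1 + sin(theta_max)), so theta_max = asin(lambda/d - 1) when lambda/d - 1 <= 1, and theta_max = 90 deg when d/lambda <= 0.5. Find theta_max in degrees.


lambda/d - 1 = 1/0.69400 - 1 = 0.4409222
theta_max = asin(0.4409222) = 26.16 deg

26.16 deg


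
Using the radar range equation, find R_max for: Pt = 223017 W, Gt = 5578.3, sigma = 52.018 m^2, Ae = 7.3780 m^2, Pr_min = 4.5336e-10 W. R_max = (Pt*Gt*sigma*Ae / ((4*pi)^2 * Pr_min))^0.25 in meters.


R^4 = 223017*5578.3*52.018*7.3780 / ((4*pi)^2 * 4.5336e-10) = 6.669130e+18
R_max = 6.669130e+18^0.25 = 50818 m

50818 m


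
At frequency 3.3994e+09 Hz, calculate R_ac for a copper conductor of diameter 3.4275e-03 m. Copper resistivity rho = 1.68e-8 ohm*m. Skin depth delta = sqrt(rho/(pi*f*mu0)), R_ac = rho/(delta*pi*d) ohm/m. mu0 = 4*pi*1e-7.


delta = sqrt(1.68e-8 / (pi * 3.3994e+09 * 4*pi*1e-7)) = 1.118855e-06 m
R_ac = 1.68e-8 / (1.118855e-06 * pi * 3.4275e-03) = 1.394 ohm/m

1.394 ohm/m


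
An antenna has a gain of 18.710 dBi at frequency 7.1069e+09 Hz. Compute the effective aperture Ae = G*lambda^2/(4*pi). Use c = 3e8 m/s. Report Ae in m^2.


lambda = c / f = 3.0000e+08 / 7.1069e+09 = 0.04221250 m
G_linear = 10^(18.710/10) = 74.30191
Ae = G_linear * lambda^2 / (4*pi) = 74.30191 * 0.04221250^2 / (4*pi) = 0.01054 m^2

0.01054 m^2


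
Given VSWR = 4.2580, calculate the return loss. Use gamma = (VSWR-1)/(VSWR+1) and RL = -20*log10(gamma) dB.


gamma = (4.2580 - 1) / (4.2580 + 1) = 0.6196272
RL = -20 * log10(0.6196272) = 4.157 dB

4.157 dB


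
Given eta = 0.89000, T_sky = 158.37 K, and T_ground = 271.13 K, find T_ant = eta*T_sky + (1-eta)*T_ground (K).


T_ant = 0.89000 * 158.37 + (1 - 0.89000) * 271.13 = 170.8 K

170.8 K


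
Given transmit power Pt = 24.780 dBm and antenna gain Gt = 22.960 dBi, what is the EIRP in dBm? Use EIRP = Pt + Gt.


EIRP = Pt + Gt = 24.780 + 22.960 = 47.74 dBm

47.74 dBm


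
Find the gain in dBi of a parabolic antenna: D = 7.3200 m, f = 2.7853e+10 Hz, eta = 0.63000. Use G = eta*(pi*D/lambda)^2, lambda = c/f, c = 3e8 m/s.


lambda = c / f = 3.0000e+08 / 2.7853e+10 = 0.01077083 m
G_linear = 0.63000 * (pi * 7.3200 / 0.01077083)^2 = 2.871866e+06
G_dBi = 10 * log10(2.871866e+06) = 64.58 dBi

64.58 dBi


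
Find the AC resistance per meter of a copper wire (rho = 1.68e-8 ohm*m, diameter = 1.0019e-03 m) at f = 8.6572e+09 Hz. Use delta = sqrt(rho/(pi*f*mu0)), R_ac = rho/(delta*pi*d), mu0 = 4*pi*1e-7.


delta = sqrt(1.68e-8 / (pi * 8.6572e+09 * 4*pi*1e-7)) = 7.011098e-07 m
R_ac = 1.68e-8 / (7.011098e-07 * pi * 1.0019e-03) = 7.613 ohm/m

7.613 ohm/m


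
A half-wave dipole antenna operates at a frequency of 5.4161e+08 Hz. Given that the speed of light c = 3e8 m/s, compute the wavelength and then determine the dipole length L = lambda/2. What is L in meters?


lambda = c / f = 3.0000e+08 / 5.4161e+08 = 0.5539041 m
L = lambda / 2 = 0.5539041 / 2 = 0.2770 m

0.2770 m


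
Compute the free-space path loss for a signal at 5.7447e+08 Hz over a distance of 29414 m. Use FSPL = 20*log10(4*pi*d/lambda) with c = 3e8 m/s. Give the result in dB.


lambda = c / f = 3.0000e+08 / 5.7447e+08 = 0.5222205 m
FSPL = 20 * log10(4*pi*29414/0.5222205) = 117.0 dB

117.0 dB


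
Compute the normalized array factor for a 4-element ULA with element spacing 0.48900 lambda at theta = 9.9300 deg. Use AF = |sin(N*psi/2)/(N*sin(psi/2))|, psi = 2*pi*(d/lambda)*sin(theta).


psi = 2*pi*0.48900*sin(9.9300 deg) = 0.5298330 rad
AF = |sin(4*0.5298330/2) / (4*sin(0.5298330/2))| = 0.8328

0.8328


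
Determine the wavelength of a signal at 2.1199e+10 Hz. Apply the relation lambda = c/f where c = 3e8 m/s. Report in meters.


lambda = c / f = 3.0000e+08 / 2.1199e+10 = 0.01415 m

0.01415 m


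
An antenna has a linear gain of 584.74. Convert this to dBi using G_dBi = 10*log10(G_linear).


G_dBi = 10 * log10(584.74) = 27.67 dBi

27.67 dBi


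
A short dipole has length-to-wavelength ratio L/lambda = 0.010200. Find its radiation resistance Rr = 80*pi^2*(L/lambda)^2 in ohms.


Rr = 80 * pi^2 * (0.010200)^2 = 80 * 9.869604 * 1.040400e-04 = 0.08215 ohm

0.08215 ohm


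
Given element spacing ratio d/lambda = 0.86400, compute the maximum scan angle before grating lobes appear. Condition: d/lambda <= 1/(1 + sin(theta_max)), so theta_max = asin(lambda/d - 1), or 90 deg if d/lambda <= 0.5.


lambda/d - 1 = 1/0.86400 - 1 = 0.1574074
theta_max = asin(0.1574074) = 9.056 deg

9.056 deg


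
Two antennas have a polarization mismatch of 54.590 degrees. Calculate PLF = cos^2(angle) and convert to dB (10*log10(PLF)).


PLF_linear = cos^2(54.590 deg) = 0.3357315
PLF_dB = 10 * log10(0.3357315) = -4.740 dB

-4.740 dB


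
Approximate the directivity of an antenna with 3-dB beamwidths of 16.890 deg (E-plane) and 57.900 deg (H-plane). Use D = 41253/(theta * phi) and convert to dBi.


D_linear = 41253 / (16.890 * 57.900) = 42.18396
D_dBi = 10 * log10(42.18396) = 16.25 dBi

16.25 dBi


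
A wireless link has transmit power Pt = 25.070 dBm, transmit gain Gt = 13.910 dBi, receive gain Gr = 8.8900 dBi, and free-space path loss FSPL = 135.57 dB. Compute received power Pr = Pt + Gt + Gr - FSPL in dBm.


Pr = 25.070 + 13.910 + 8.8900 - 135.57 = -87.70 dBm

-87.70 dBm


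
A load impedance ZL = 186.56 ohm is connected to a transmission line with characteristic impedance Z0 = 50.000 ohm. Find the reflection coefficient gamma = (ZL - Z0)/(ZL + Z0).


gamma = (186.56 - 50.000) / (186.56 + 50.000) = 0.5773

0.5773


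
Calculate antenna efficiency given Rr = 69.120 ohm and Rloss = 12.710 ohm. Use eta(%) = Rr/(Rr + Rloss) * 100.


eta = 69.120 / (69.120 + 12.710) * 100 = 84.47%

84.47%


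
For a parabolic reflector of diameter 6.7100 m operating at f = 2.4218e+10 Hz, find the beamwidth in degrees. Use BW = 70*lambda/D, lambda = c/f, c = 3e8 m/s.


lambda = c / f = 3.0000e+08 / 2.4218e+10 = 0.01238748 m
BW = 70 * 0.01238748 / 6.7100 = 0.1292 deg

0.1292 deg


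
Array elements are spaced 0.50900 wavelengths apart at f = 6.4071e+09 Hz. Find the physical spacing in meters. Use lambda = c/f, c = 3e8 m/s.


lambda = c / f = 3.0000e+08 / 6.4071e+09 = 0.04682306 m
d = 0.50900 * 0.04682306 = 0.02383 m

0.02383 m


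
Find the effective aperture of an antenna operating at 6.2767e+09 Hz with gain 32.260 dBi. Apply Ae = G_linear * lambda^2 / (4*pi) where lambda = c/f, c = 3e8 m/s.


lambda = c / f = 3.0000e+08 / 6.2767e+09 = 0.04779582 m
G_linear = 10^(32.260/10) = 1682.674
Ae = G_linear * lambda^2 / (4*pi) = 1682.674 * 0.04779582^2 / (4*pi) = 0.3059 m^2

0.3059 m^2


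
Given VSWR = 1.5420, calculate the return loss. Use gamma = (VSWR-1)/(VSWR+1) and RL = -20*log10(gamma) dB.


gamma = (1.5420 - 1) / (1.5420 + 1) = 0.2132179
RL = -20 * log10(0.2132179) = 13.42 dB

13.42 dB


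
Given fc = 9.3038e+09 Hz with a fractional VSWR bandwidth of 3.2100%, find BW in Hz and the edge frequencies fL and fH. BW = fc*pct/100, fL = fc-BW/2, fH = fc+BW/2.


BW = 9.3038e+09 * 3.2100/100 = 2.986520e+08 Hz
fL = 9.3038e+09 - 2.986520e+08/2 = 9.154e+09 Hz
fH = 9.3038e+09 + 2.986520e+08/2 = 9.453e+09 Hz

BW=2.987e+08 Hz, fL=9.154e+09 Hz, fH=9.453e+09 Hz


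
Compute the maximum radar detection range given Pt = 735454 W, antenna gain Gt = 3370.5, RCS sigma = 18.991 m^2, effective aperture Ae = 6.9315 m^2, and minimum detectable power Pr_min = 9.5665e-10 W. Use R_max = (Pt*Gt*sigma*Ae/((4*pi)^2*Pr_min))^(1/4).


R^4 = 735454*3370.5*18.991*6.9315 / ((4*pi)^2 * 9.5665e-10) = 2.159992e+18
R_max = 2.159992e+18^0.25 = 38337 m

38337 m


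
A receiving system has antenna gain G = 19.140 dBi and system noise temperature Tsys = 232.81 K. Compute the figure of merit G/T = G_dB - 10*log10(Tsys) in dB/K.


G/T = 19.140 - 10*log10(232.81) = 19.140 - 23.67002 = -4.530 dB/K

-4.530 dB/K


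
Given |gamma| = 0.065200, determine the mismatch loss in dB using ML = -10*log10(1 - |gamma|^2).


ML = -10 * log10(1 - 0.065200^2) = -10 * log10(0.99574896) = 0.01850 dB

0.01850 dB


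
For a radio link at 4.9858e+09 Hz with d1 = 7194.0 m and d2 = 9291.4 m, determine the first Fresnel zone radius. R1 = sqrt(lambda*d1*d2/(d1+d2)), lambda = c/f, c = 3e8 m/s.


lambda = c / f = 3.0000e+08 / 4.9858e+09 = 0.06017089 m
R1 = sqrt(0.06017089 * 7194.0 * 9291.4 / (7194.0 + 9291.4)) = 15.62 m

15.62 m


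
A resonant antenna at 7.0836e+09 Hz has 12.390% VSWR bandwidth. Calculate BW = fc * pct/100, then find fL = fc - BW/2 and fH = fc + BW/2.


BW = 7.0836e+09 * 12.390/100 = 8.776580e+08 Hz
fL = 7.0836e+09 - 8.776580e+08/2 = 6.645e+09 Hz
fH = 7.0836e+09 + 8.776580e+08/2 = 7.522e+09 Hz

BW=8.777e+08 Hz, fL=6.645e+09 Hz, fH=7.522e+09 Hz


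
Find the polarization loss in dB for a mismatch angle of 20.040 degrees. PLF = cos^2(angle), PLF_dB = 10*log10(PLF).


PLF_linear = cos^2(20.040 deg) = 0.8825731
PLF_dB = 10 * log10(0.8825731) = -0.5425 dB

-0.5425 dB


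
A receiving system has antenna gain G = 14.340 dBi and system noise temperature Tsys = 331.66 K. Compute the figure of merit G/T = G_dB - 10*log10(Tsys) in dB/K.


G/T = 14.340 - 10*log10(331.66) = 14.340 - 25.20693 = -10.87 dB/K

-10.87 dB/K


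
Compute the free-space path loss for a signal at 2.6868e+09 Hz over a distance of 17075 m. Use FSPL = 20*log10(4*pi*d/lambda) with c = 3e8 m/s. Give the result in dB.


lambda = c / f = 3.0000e+08 / 2.6868e+09 = 0.1116570 m
FSPL = 20 * log10(4*pi*17075/0.1116570) = 125.7 dB

125.7 dB


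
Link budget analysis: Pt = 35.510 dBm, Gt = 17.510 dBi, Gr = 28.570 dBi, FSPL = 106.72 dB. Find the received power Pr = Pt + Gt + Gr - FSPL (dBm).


Pr = 35.510 + 17.510 + 28.570 - 106.72 = -25.13 dBm

-25.13 dBm


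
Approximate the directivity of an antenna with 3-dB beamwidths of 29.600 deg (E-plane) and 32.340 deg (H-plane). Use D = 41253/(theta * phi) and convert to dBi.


D_linear = 41253 / (29.600 * 32.340) = 43.09469
D_dBi = 10 * log10(43.09469) = 16.34 dBi

16.34 dBi


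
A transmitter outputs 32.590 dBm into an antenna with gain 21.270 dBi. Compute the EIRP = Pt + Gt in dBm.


EIRP = Pt + Gt = 32.590 + 21.270 = 53.86 dBm

53.86 dBm


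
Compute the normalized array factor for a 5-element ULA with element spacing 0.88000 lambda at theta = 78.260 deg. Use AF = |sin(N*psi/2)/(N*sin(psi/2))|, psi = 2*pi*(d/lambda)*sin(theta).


psi = 2*pi*0.88000*sin(78.260 deg) = 5.413538 rad
AF = |sin(5*5.413538/2) / (5*sin(5.413538/2))| = 0.3910

0.3910


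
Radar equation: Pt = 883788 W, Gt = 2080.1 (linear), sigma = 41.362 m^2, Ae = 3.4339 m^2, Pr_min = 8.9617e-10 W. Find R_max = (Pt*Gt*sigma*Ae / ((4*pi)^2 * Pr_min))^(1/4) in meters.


R^4 = 883788*2080.1*41.362*3.4339 / ((4*pi)^2 * 8.9617e-10) = 1.845064e+18
R_max = 1.845064e+18^0.25 = 36856 m

36856 m


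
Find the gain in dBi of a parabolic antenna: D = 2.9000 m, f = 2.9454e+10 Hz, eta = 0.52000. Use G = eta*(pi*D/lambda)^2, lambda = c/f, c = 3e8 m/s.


lambda = c / f = 3.0000e+08 / 2.9454e+10 = 0.01018537 m
G_linear = 0.52000 * (pi * 2.9000 / 0.01018537)^2 = 416049.9
G_dBi = 10 * log10(416049.9) = 56.19 dBi

56.19 dBi


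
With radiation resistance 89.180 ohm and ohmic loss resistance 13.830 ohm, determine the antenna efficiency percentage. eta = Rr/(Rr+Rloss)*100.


eta = 89.180 / (89.180 + 13.830) * 100 = 86.57%

86.57%


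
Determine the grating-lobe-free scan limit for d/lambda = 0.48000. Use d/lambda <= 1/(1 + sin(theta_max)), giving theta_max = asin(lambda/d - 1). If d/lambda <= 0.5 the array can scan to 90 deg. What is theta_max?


lambda/d - 1 = 1/0.48000 - 1 = 1.083333 >= 1
d/lambda <= 0.5, so the array can scan to endfire without grating lobes: theta_max = 90 deg

90 deg


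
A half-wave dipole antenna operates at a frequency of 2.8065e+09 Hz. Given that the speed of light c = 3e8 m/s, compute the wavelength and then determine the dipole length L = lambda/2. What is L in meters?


lambda = c / f = 3.0000e+08 / 2.8065e+09 = 0.1068947 m
L = lambda / 2 = 0.1068947 / 2 = 0.05345 m

0.05345 m


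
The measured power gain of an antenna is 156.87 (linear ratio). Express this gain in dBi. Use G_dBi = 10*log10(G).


G_dBi = 10 * log10(156.87) = 21.96 dBi

21.96 dBi


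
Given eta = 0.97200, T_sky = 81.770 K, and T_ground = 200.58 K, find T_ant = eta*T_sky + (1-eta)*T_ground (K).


T_ant = 0.97200 * 81.770 + (1 - 0.97200) * 200.58 = 85.10 K

85.10 K


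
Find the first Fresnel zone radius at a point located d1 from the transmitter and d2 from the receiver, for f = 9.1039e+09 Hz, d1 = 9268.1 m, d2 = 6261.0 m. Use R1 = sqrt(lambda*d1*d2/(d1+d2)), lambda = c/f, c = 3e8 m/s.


lambda = c / f = 3.0000e+08 / 9.1039e+09 = 0.03295291 m
R1 = sqrt(0.03295291 * 9268.1 * 6261.0 / (9268.1 + 6261.0)) = 11.10 m

11.10 m


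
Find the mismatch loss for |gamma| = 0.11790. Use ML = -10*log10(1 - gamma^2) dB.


ML = -10 * log10(1 - 0.11790^2) = -10 * log10(0.98609959) = 0.06079 dB

0.06079 dB


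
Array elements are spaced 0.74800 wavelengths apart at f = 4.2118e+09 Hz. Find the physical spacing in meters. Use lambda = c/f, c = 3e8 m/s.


lambda = c / f = 3.0000e+08 / 4.2118e+09 = 0.07122845 m
d = 0.74800 * 0.07122845 = 0.05328 m

0.05328 m


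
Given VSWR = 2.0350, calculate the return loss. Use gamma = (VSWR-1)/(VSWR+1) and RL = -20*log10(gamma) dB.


gamma = (2.0350 - 1) / (2.0350 + 1) = 0.3410214
RL = -20 * log10(0.3410214) = 9.344 dB

9.344 dB


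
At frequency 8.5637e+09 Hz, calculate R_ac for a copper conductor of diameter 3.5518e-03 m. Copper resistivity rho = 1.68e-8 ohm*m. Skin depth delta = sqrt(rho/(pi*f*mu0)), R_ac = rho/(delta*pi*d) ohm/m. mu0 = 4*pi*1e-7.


delta = sqrt(1.68e-8 / (pi * 8.5637e+09 * 4*pi*1e-7)) = 7.049268e-07 m
R_ac = 1.68e-8 / (7.049268e-07 * pi * 3.5518e-03) = 2.136 ohm/m

2.136 ohm/m


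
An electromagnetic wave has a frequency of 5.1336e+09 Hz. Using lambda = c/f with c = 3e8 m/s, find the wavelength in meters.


lambda = c / f = 3.0000e+08 / 5.1336e+09 = 0.05844 m

0.05844 m


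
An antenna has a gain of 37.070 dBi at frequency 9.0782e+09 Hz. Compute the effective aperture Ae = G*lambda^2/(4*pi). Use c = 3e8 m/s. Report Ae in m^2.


lambda = c / f = 3.0000e+08 / 9.0782e+09 = 0.03304620 m
G_linear = 10^(37.070/10) = 5093.309
Ae = G_linear * lambda^2 / (4*pi) = 5093.309 * 0.03304620^2 / (4*pi) = 0.4426 m^2

0.4426 m^2


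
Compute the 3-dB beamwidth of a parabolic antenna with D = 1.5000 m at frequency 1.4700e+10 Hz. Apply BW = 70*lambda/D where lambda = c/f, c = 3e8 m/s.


lambda = c / f = 3.0000e+08 / 1.4700e+10 = 0.02040816 m
BW = 70 * 0.02040816 / 1.5000 = 0.9524 deg

0.9524 deg


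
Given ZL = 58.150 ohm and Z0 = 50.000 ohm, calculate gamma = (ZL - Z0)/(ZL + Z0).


gamma = (58.150 - 50.000) / (58.150 + 50.000) = 0.07536

0.07536


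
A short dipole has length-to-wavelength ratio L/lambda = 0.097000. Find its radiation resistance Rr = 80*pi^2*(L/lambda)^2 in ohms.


Rr = 80 * pi^2 * (0.097000)^2 = 80 * 9.869604 * 9.409000e-03 = 7.429 ohm

7.429 ohm


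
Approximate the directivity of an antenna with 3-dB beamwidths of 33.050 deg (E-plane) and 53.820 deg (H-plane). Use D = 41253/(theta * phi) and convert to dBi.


D_linear = 41253 / (33.050 * 53.820) = 23.19212
D_dBi = 10 * log10(23.19212) = 13.65 dBi

13.65 dBi


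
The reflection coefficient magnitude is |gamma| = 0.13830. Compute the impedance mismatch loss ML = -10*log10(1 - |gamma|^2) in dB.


ML = -10 * log10(1 - 0.13830^2) = -10 * log10(0.98087311) = 0.08387 dB

0.08387 dB


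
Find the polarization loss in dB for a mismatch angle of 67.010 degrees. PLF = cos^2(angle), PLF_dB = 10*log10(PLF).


PLF_linear = cos^2(67.010 deg) = 0.1525453
PLF_dB = 10 * log10(0.1525453) = -8.166 dB

-8.166 dB


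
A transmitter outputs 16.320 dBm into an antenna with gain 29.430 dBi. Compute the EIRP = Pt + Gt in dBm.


EIRP = Pt + Gt = 16.320 + 29.430 = 45.75 dBm

45.75 dBm


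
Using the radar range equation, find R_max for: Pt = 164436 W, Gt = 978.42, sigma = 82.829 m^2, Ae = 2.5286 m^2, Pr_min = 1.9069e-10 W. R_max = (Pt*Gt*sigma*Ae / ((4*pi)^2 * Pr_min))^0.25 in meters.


R^4 = 164436*978.42*82.829*2.5286 / ((4*pi)^2 * 1.9069e-10) = 1.119018e+18
R_max = 1.119018e+18^0.25 = 32524 m

32524 m


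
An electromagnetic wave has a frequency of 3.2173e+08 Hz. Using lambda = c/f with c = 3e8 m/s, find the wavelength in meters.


lambda = c / f = 3.0000e+08 / 3.2173e+08 = 0.9325 m

0.9325 m


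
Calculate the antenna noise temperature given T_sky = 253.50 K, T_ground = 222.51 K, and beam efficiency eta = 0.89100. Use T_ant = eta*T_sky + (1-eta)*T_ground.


T_ant = 0.89100 * 253.50 + (1 - 0.89100) * 222.51 = 250.1 K

250.1 K


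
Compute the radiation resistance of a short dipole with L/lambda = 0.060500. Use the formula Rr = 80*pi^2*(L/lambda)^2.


Rr = 80 * pi^2 * (0.060500)^2 = 80 * 9.869604 * 3.660250e-03 = 2.890 ohm

2.890 ohm


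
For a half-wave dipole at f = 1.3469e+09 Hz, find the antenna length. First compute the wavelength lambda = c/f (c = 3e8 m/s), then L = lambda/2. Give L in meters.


lambda = c / f = 3.0000e+08 / 1.3469e+09 = 0.2227337 m
L = lambda / 2 = 0.2227337 / 2 = 0.1114 m

0.1114 m


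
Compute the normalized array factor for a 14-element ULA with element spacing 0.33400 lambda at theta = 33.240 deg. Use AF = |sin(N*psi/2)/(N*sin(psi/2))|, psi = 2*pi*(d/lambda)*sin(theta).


psi = 2*pi*0.33400*sin(33.240 deg) = 1.150333 rad
AF = |sin(14*1.150333/2) / (14*sin(1.150333/2))| = 0.1287

0.1287


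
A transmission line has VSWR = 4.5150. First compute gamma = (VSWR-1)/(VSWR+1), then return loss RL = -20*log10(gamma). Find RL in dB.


gamma = (4.5150 - 1) / (4.5150 + 1) = 0.6373527
RL = -20 * log10(0.6373527) = 3.912 dB

3.912 dB


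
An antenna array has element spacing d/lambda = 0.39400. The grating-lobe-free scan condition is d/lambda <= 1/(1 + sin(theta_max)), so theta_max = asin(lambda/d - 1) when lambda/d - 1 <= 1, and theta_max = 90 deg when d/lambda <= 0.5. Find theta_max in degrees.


lambda/d - 1 = 1/0.39400 - 1 = 1.538071 >= 1
d/lambda <= 0.5, so the array can scan to endfire without grating lobes: theta_max = 90 deg

90 deg


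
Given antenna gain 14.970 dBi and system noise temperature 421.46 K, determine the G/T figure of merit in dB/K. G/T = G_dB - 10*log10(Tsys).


G/T = 14.970 - 10*log10(421.46) = 14.970 - 26.24756 = -11.28 dB/K

-11.28 dB/K


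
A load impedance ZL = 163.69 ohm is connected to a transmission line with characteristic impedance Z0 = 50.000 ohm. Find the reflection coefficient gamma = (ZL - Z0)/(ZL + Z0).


gamma = (163.69 - 50.000) / (163.69 + 50.000) = 0.5320

0.5320


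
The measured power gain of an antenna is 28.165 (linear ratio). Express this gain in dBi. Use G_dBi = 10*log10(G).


G_dBi = 10 * log10(28.165) = 14.50 dBi

14.50 dBi


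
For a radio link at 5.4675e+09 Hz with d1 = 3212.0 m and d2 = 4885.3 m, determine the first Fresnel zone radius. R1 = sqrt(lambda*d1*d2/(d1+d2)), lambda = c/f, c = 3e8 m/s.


lambda = c / f = 3.0000e+08 / 5.4675e+09 = 0.05486968 m
R1 = sqrt(0.05486968 * 3212.0 * 4885.3 / (3212.0 + 4885.3)) = 10.31 m

10.31 m


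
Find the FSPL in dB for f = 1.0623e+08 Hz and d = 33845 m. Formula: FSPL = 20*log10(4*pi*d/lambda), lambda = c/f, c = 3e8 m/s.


lambda = c / f = 3.0000e+08 / 1.0623e+08 = 2.824061 m
FSPL = 20 * log10(4*pi*33845/2.824061) = 103.6 dB

103.6 dB


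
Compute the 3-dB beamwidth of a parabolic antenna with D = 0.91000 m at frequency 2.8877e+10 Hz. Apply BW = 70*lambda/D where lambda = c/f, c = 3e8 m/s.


lambda = c / f = 3.0000e+08 / 2.8877e+10 = 0.01038889 m
BW = 70 * 0.01038889 / 0.91000 = 0.7991 deg

0.7991 deg


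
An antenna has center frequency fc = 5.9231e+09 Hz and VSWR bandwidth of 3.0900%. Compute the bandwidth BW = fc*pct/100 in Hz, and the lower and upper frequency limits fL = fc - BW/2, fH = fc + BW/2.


BW = 5.9231e+09 * 3.0900/100 = 1.830238e+08 Hz
fL = 5.9231e+09 - 1.830238e+08/2 = 5.832e+09 Hz
fH = 5.9231e+09 + 1.830238e+08/2 = 6.015e+09 Hz

BW=1.830e+08 Hz, fL=5.832e+09 Hz, fH=6.015e+09 Hz


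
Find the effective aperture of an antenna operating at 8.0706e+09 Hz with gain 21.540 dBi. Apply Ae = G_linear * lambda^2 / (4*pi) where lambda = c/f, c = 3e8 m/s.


lambda = c / f = 3.0000e+08 / 8.0706e+09 = 0.03717196 m
G_linear = 10^(21.540/10) = 142.5608
Ae = G_linear * lambda^2 / (4*pi) = 142.5608 * 0.03717196^2 / (4*pi) = 0.01568 m^2

0.01568 m^2


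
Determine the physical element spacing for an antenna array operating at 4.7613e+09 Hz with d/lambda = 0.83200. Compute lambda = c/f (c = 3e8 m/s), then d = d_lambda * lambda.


lambda = c / f = 3.0000e+08 / 4.7613e+09 = 0.06300800 m
d = 0.83200 * 0.06300800 = 0.05242 m

0.05242 m


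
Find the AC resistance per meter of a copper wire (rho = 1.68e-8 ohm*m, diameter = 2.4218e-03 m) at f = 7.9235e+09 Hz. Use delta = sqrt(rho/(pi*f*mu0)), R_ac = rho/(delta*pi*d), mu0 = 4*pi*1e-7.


delta = sqrt(1.68e-8 / (pi * 7.9235e+09 * 4*pi*1e-7)) = 7.328519e-07 m
R_ac = 1.68e-8 / (7.328519e-07 * pi * 2.4218e-03) = 3.013 ohm/m

3.013 ohm/m


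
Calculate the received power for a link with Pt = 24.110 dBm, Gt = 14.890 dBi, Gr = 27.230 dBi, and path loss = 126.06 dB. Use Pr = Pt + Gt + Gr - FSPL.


Pr = 24.110 + 14.890 + 27.230 - 126.06 = -59.83 dBm

-59.83 dBm


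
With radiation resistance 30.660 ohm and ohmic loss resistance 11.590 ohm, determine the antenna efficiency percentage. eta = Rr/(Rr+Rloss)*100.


eta = 30.660 / (30.660 + 11.590) * 100 = 72.57%

72.57%


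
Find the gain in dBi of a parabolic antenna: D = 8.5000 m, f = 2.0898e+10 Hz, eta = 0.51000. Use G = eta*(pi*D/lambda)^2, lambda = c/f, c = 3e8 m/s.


lambda = c / f = 3.0000e+08 / 2.0898e+10 = 0.01435544 m
G_linear = 0.51000 * (pi * 8.5000 / 0.01435544)^2 = 1.764716e+06
G_dBi = 10 * log10(1.764716e+06) = 62.47 dBi

62.47 dBi


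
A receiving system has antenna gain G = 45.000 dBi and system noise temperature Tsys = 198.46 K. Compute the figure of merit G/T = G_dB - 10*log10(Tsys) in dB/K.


G/T = 45.000 - 10*log10(198.46) = 45.000 - 22.97673 = 22.02 dB/K

22.02 dB/K


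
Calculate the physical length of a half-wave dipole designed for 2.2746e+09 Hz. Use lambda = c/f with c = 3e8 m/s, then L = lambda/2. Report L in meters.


lambda = c / f = 3.0000e+08 / 2.2746e+09 = 0.1318913 m
L = lambda / 2 = 0.1318913 / 2 = 0.06595 m

0.06595 m


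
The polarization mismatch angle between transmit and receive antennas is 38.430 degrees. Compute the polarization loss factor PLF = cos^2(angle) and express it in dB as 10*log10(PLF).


PLF_linear = cos^2(38.430 deg) = 0.6136656
PLF_dB = 10 * log10(0.6136656) = -2.121 dB

-2.121 dB


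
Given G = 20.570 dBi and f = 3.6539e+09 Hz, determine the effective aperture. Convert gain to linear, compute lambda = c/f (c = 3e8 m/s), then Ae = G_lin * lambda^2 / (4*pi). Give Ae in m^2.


lambda = c / f = 3.0000e+08 / 3.6539e+09 = 0.08210405 m
G_linear = 10^(20.570/10) = 114.0250
Ae = G_linear * lambda^2 / (4*pi) = 114.0250 * 0.08210405^2 / (4*pi) = 0.06117 m^2

0.06117 m^2


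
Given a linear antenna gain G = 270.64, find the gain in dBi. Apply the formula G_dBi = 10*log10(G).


G_dBi = 10 * log10(270.64) = 24.32 dBi

24.32 dBi


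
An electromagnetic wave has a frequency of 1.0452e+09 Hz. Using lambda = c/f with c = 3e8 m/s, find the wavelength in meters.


lambda = c / f = 3.0000e+08 / 1.0452e+09 = 0.2870 m

0.2870 m


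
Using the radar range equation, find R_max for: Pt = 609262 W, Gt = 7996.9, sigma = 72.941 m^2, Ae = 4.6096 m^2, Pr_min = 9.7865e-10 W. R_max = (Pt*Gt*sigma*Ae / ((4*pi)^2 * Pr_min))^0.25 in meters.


R^4 = 609262*7996.9*72.941*4.6096 / ((4*pi)^2 * 9.7865e-10) = 1.060019e+19
R_max = 1.060019e+19^0.25 = 57060 m

57060 m


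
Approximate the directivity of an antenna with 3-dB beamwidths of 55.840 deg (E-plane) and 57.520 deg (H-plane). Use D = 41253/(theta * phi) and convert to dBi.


D_linear = 41253 / (55.840 * 57.520) = 12.84373
D_dBi = 10 * log10(12.84373) = 11.09 dBi

11.09 dBi


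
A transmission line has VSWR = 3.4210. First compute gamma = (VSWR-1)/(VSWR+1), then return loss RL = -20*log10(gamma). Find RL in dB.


gamma = (3.4210 - 1) / (3.4210 + 1) = 0.5476137
RL = -20 * log10(0.5476137) = 5.231 dB

5.231 dB


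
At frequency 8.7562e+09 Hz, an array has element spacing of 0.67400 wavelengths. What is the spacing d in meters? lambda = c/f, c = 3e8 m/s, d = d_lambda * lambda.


lambda = c / f = 3.0000e+08 / 8.7562e+09 = 0.03426144 m
d = 0.67400 * 0.03426144 = 0.02309 m

0.02309 m


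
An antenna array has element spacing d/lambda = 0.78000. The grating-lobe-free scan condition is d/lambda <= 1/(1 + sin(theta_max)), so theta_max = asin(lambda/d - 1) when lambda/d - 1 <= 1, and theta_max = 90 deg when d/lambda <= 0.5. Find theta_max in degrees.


lambda/d - 1 = 1/0.78000 - 1 = 0.2820513
theta_max = asin(0.2820513) = 16.38 deg

16.38 deg


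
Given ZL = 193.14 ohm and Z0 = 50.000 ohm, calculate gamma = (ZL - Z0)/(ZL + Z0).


gamma = (193.14 - 50.000) / (193.14 + 50.000) = 0.5887

0.5887


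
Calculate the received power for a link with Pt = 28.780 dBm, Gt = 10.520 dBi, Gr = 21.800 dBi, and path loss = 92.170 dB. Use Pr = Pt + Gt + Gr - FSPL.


Pr = 28.780 + 10.520 + 21.800 - 92.170 = -31.07 dBm

-31.07 dBm


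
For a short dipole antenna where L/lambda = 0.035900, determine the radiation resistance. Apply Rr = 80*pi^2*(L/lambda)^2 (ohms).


Rr = 80 * pi^2 * (0.035900)^2 = 80 * 9.869604 * 1.288810e-03 = 1.018 ohm

1.018 ohm


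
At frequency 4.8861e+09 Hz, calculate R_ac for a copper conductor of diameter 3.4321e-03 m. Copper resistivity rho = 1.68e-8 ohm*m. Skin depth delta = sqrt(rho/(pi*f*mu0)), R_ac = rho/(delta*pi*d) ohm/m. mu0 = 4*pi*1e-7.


delta = sqrt(1.68e-8 / (pi * 4.8861e+09 * 4*pi*1e-7)) = 9.332405e-07 m
R_ac = 1.68e-8 / (9.332405e-07 * pi * 3.4321e-03) = 1.670 ohm/m

1.670 ohm/m


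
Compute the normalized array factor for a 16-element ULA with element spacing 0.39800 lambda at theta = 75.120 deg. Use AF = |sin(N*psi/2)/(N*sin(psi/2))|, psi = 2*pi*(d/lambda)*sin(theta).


psi = 2*pi*0.39800*sin(75.120 deg) = 2.416848 rad
AF = |sin(16*2.416848/2) / (16*sin(2.416848/2))| = 0.03118

0.03118


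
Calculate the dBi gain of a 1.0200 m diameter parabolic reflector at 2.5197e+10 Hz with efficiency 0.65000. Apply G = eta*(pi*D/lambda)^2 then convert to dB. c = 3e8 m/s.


lambda = c / f = 3.0000e+08 / 2.5197e+10 = 0.01190618 m
G_linear = 0.65000 * (pi * 1.0200 / 0.01190618)^2 = 47083.48
G_dBi = 10 * log10(47083.48) = 46.73 dBi

46.73 dBi


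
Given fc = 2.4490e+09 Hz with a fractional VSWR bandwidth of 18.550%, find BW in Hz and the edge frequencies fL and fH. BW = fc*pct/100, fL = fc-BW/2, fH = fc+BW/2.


BW = 2.4490e+09 * 18.550/100 = 4.542895e+08 Hz
fL = 2.4490e+09 - 4.542895e+08/2 = 2.222e+09 Hz
fH = 2.4490e+09 + 4.542895e+08/2 = 2.676e+09 Hz

BW=4.543e+08 Hz, fL=2.222e+09 Hz, fH=2.676e+09 Hz


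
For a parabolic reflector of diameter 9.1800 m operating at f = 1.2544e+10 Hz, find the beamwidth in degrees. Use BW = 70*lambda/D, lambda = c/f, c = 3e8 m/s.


lambda = c / f = 3.0000e+08 / 1.2544e+10 = 0.02391582 m
BW = 70 * 0.02391582 / 9.1800 = 0.1824 deg

0.1824 deg


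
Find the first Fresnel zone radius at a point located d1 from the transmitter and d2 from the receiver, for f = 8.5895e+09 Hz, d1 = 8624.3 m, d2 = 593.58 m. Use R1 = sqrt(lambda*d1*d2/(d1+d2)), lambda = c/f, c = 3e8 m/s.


lambda = c / f = 3.0000e+08 / 8.5895e+09 = 0.03492636 m
R1 = sqrt(0.03492636 * 8624.3 * 593.58 / (8624.3 + 593.58)) = 4.404 m

4.404 m


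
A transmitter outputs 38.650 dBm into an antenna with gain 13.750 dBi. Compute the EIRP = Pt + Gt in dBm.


EIRP = Pt + Gt = 38.650 + 13.750 = 52.40 dBm

52.40 dBm


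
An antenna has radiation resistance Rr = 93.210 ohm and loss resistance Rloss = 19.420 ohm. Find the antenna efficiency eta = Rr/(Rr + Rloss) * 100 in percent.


eta = 93.210 / (93.210 + 19.420) * 100 = 82.76%

82.76%


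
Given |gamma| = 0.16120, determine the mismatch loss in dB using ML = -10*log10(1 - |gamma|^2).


ML = -10 * log10(1 - 0.16120^2) = -10 * log10(0.97401456) = 0.1143 dB

0.1143 dB


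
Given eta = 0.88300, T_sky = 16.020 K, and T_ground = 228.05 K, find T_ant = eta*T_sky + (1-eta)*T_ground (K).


T_ant = 0.88300 * 16.020 + (1 - 0.88300) * 228.05 = 40.83 K

40.83 K


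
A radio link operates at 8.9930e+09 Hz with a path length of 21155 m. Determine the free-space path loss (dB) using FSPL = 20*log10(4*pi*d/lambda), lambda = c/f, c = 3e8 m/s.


lambda = c / f = 3.0000e+08 / 8.9930e+09 = 0.03335928 m
FSPL = 20 * log10(4*pi*21155/0.03335928) = 138.0 dB

138.0 dB


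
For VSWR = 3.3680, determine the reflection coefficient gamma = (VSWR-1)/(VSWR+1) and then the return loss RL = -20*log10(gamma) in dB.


gamma = (3.3680 - 1) / (3.3680 + 1) = 0.5421245
RL = -20 * log10(0.5421245) = 5.318 dB

5.318 dB


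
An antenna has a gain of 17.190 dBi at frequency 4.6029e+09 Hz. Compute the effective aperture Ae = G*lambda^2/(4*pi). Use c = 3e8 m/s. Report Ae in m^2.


lambda = c / f = 3.0000e+08 / 4.6029e+09 = 0.06517630 m
G_linear = 10^(17.190/10) = 52.36004
Ae = G_linear * lambda^2 / (4*pi) = 52.36004 * 0.06517630^2 / (4*pi) = 0.01770 m^2

0.01770 m^2


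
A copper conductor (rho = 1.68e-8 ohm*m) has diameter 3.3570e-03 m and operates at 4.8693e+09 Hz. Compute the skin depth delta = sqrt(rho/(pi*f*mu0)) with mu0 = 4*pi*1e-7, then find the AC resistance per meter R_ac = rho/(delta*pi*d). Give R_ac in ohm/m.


delta = sqrt(1.68e-8 / (pi * 4.8693e+09 * 4*pi*1e-7)) = 9.348491e-07 m
R_ac = 1.68e-8 / (9.348491e-07 * pi * 3.3570e-03) = 1.704 ohm/m

1.704 ohm/m


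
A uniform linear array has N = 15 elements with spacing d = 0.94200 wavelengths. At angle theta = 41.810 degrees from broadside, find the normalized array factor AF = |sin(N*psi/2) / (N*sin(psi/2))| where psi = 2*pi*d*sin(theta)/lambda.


psi = 2*pi*0.94200*sin(41.810 deg) = 3.945816 rad
AF = |sin(15*3.945816/2) / (15*sin(3.945816/2))| = 0.07017

0.07017


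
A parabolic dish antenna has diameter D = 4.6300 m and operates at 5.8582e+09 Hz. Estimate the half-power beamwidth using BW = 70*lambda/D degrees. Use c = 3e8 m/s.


lambda = c / f = 3.0000e+08 / 5.8582e+09 = 0.05121027 m
BW = 70 * 0.05121027 / 4.6300 = 0.7742 deg

0.7742 deg


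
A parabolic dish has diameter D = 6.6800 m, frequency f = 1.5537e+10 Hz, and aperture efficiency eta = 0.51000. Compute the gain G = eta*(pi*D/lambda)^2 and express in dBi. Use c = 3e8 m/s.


lambda = c / f = 3.0000e+08 / 1.5537e+10 = 0.01930875 m
G_linear = 0.51000 * (pi * 6.6800 / 0.01930875)^2 = 602441.0
G_dBi = 10 * log10(602441.0) = 57.80 dBi

57.80 dBi


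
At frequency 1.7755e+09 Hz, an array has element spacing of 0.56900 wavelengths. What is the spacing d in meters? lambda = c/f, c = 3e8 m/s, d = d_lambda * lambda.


lambda = c / f = 3.0000e+08 / 1.7755e+09 = 0.1689665 m
d = 0.56900 * 0.1689665 = 0.09614 m

0.09614 m


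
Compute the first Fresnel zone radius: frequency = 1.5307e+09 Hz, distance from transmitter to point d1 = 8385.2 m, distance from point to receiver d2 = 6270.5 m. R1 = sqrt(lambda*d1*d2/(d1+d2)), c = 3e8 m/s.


lambda = c / f = 3.0000e+08 / 1.5307e+09 = 0.1959888 m
R1 = sqrt(0.1959888 * 8385.2 * 6270.5 / (8385.2 + 6270.5)) = 26.52 m

26.52 m


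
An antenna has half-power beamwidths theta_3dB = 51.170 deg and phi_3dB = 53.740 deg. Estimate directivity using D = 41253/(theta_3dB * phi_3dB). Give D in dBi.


D_linear = 41253 / (51.170 * 53.740) = 15.00177
D_dBi = 10 * log10(15.00177) = 11.76 dBi

11.76 dBi


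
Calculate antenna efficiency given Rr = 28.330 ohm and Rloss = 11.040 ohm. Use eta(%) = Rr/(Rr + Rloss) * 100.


eta = 28.330 / (28.330 + 11.040) * 100 = 71.96%

71.96%


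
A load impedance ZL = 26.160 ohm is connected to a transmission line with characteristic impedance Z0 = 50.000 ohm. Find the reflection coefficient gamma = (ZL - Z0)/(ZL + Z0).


gamma = (26.160 - 50.000) / (26.160 + 50.000) = -0.3130

-0.3130


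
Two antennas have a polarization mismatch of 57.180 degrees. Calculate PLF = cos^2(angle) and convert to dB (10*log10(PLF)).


PLF_linear = cos^2(57.180 deg) = 0.2937657
PLF_dB = 10 * log10(0.2937657) = -5.320 dB

-5.320 dB


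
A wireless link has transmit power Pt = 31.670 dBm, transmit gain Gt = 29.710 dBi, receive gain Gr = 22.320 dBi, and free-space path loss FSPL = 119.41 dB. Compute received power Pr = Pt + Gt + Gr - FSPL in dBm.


Pr = 31.670 + 29.710 + 22.320 - 119.41 = -35.71 dBm

-35.71 dBm


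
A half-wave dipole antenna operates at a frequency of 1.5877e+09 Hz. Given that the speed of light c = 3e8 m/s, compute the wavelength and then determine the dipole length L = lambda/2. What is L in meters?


lambda = c / f = 3.0000e+08 / 1.5877e+09 = 0.1889526 m
L = lambda / 2 = 0.1889526 / 2 = 0.09448 m

0.09448 m


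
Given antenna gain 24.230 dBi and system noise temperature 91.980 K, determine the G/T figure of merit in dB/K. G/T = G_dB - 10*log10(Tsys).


G/T = 24.230 - 10*log10(91.980) = 24.230 - 19.63693 = 4.593 dB/K

4.593 dB/K


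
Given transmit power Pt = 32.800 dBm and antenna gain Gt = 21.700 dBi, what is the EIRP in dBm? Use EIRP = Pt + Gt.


EIRP = Pt + Gt = 32.800 + 21.700 = 54.50 dBm

54.50 dBm


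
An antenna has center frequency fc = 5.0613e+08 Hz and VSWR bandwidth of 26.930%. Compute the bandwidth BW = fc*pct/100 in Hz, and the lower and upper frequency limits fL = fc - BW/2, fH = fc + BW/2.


BW = 5.0613e+08 * 26.930/100 = 1.363008e+08 Hz
fL = 5.0613e+08 - 1.363008e+08/2 = 4.380e+08 Hz
fH = 5.0613e+08 + 1.363008e+08/2 = 5.743e+08 Hz

BW=1.363e+08 Hz, fL=4.380e+08 Hz, fH=5.743e+08 Hz


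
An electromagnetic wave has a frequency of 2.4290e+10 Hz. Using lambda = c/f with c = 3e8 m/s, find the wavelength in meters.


lambda = c / f = 3.0000e+08 / 2.4290e+10 = 0.01235 m

0.01235 m


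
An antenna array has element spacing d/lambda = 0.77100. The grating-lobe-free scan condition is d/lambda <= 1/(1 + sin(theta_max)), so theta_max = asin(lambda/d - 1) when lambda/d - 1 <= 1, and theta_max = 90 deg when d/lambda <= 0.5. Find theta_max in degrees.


lambda/d - 1 = 1/0.77100 - 1 = 0.2970169
theta_max = asin(0.2970169) = 17.28 deg

17.28 deg


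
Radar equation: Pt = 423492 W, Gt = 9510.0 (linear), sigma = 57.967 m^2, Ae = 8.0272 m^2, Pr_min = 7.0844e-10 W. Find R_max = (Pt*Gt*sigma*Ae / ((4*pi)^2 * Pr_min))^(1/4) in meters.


R^4 = 423492*9510.0*57.967*8.0272 / ((4*pi)^2 * 7.0844e-10) = 1.675127e+19
R_max = 1.675127e+19^0.25 = 63975 m

63975 m


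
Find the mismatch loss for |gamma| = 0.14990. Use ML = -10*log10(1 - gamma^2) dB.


ML = -10 * log10(1 - 0.14990^2) = -10 * log10(0.97752999) = 0.09870 dB

0.09870 dB
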